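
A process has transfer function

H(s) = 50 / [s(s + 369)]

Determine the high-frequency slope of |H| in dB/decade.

Each pole contributes −20 dB/decade at high frequency; each zero contributes +20 dB/decade.
Net: 0 zero(s) − 2 pole(s) → -40 dB/decade.

-40 dB/decade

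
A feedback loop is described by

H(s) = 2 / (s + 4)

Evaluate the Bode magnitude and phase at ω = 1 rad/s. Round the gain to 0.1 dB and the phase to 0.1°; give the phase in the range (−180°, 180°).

-6.3 dB, -14.0°

At s = jω = j1:
pole (s+4): 4 + j1 → |·| = √(4²+1²) = √17 ≈ 4.1231, ∠ = arctan(1/4) ≈ 14.04°
|H| = 2 / 4.1231 ≈ 0.48507
Gain = 20 log₁₀(0.48507) ≈ -6.28 dB
∠H = 0.00° − 14.04° = -14.04°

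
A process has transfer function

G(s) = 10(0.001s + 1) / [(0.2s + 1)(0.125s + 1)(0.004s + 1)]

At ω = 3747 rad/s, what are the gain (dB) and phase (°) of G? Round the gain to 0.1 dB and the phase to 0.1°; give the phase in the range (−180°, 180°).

At ω = 3747 rad/s:
zero (1 + j3747·0.001) = 1 + j3.747 → |·| ≈ 3.8781, ∠ ≈ 75.06°
pole (1 + j3747·0.2) = 1 + j749.4 → |·| ≈ 749.4, ∠ ≈ 89.92°
pole (1 + j3747·0.125) = 1 + j468.375 → |·| ≈ 468.38, ∠ ≈ 89.88°
pole (1 + j3747·0.004) = 1 + j14.988 → |·| ≈ 15.021, ∠ ≈ 86.18°
|G| = 10 · 3.8781 / (749.4 · 468.38 · 15.021) ≈ 7.3554e-06
Gain = 20 log₁₀(7.3554e-06) ≈ -102.67 dB
∠G = (75.06°) − (89.92° + 89.88° + 86.18°) = -190.92° ≡ 169.08° (principal value)

-102.7 dB, 169.1°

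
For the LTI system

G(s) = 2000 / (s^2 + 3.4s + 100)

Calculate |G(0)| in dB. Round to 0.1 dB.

G(0) = 2000 / 100 = 20
20 log₁₀(20) ≈ 26.02 dB

26.0 dB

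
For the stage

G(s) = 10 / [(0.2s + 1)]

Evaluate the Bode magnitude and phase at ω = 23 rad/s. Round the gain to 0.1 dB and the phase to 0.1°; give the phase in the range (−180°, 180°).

6.5 dB, -77.7°

At ω = 23 rad/s:
pole (1 + j23·0.2) = 1 + j4.6 → |·| ≈ 4.7074, ∠ ≈ 77.74°
|G| = 10 · 1 / (4.7074) ≈ 2.1243
Gain = 20 log₁₀(2.1243) ≈ 6.54 dB
∠G = (0°) − (77.74°) = -77.74°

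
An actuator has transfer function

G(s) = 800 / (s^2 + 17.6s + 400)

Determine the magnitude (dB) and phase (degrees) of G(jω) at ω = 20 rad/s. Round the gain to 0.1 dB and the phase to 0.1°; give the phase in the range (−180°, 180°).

7.1 dB, -90.0°

At s = jω = j20:
quadratic: (j20)² + 17.6·j20 + 400 = 0 + j352 → |·| ≈ 352, ∠ ≈ 90.00°
|G| = 800 / 352 ≈ 2.2727
Gain = 20 log₁₀(2.2727) ≈ 7.13 dB
∠G = 0.00° − 90.00° = -90.00°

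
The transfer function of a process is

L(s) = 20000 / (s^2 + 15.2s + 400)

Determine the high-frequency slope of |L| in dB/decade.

-40 dB/decade

Each pole contributes −20 dB/decade at high frequency; each zero contributes +20 dB/decade.
Net: 0 zero(s) − 2 pole(s) → -40 dB/decade.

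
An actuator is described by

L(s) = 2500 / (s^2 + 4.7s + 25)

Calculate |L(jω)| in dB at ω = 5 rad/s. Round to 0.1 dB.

At s = jω = j5:
quadratic: (j5)² + 4.7·j5 + 25 = 0 + j23.5 → |·| ≈ 23.5, ∠ ≈ 90.00°
|L| = 2500 / 23.5 ≈ 106.38
Gain = 20 log₁₀(106.38) ≈ 40.54 dB

40.5 dB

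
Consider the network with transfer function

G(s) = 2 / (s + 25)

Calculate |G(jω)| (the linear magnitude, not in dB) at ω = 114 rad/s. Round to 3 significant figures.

0.0171

At s = jω = j114:
pole (s+25): 25 + j114 → |·| = √(25²+114²) = √13621 ≈ 116.71, ∠ = arctan(114/25) ≈ 77.63°
|G| = 2 / 116.71 ≈ 0.017136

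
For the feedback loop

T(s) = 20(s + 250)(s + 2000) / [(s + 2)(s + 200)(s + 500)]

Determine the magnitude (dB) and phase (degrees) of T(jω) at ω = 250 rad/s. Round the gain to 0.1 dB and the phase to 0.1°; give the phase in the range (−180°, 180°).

-9.9 dB, -115.3°

At s = jω = j250:
zero (s+250): 250 + j250 → |·| = √(250²+250²) = √125000 ≈ 353.55, ∠ = arctan(250/250) ≈ 45.00°
zero (s+2000): 2000 + j250 → |·| = √(2000²+250²) = √4062500 ≈ 2015.6, ∠ = arctan(250/2000) ≈ 7.13°
pole (s+2): 2 + j250 → |·| = √(2²+250²) = √62504 ≈ 250.01, ∠ = arctan(250/2) ≈ 89.54°
pole (s+200): 200 + j250 → |·| = √(200²+250²) = √102500 ≈ 320.16, ∠ = arctan(250/200) ≈ 51.34°
pole (s+500): 500 + j250 → |·| = √(500²+250²) = √312500 ≈ 559.02, ∠ = arctan(250/500) ≈ 26.57°
|T| = 20 · 7.1262e+05 / 4.4746e+07 ≈ 0.31852
Gain = 20 log₁₀(0.31852) ≈ -9.94 dB
∠T = 52.13° − 167.45° = -115.32°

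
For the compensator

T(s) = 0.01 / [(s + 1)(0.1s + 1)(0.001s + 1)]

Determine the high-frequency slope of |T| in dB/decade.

-60 dB/decade

Each pole contributes −20 dB/decade at high frequency; each zero contributes +20 dB/decade.
Net: 0 zero(s) − 3 pole(s) → -60 dB/decade.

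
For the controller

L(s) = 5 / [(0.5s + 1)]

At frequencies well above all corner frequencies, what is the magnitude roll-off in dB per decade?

-20 dB/decade

Each pole contributes −20 dB/decade at high frequency; each zero contributes +20 dB/decade.
Net: 0 zero(s) − 1 pole(s) → -20 dB/decade.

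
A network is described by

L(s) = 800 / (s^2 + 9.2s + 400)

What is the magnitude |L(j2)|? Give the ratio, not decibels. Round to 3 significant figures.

At s = jω = j2:
quadratic: (j2)² + 9.2·j2 + 400 = 396 + j18.4 → |·| ≈ 396.43, ∠ ≈ 2.66°
|L| = 800 / 396.43 ≈ 2.018

2.02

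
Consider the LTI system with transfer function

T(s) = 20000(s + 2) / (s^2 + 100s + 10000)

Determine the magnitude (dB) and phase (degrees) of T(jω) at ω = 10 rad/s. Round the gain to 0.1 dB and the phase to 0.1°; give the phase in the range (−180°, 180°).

26.2 dB, 72.9°

At s = jω = j10:
zero (s+2): 2 + j10 → |·| = √(2²+10²) = √104 ≈ 10.198, ∠ = arctan(10/2) ≈ 78.69°
quadratic: (j10)² + 100·j10 + 10000 = 9900 + j1000 → |·| ≈ 9950.4, ∠ ≈ 5.77°
|T| = 20000 · 10.198 / 9950.4 ≈ 20.498
Gain = 20 log₁₀(20.498) ≈ 26.23 dB
∠T = 78.69° − 5.77° = 72.92°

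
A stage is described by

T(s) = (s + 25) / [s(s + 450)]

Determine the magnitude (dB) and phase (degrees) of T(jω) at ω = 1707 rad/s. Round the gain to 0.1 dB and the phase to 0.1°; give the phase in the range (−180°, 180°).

-64.9 dB, -76.1°

At s = jω = j1707:
zero (s+25): 25 + j1707 → |·| = √(25²+1707²) = √2914474 ≈ 1707.2, ∠ = arctan(1707/25) ≈ 89.16°
pole (s+450): 450 + j1707 → |·| = √(450²+1707²) = √3116349 ≈ 1765.3, ∠ = arctan(1707/450) ≈ 75.23°
pole at origin: |s| = 1707, ∠ = 90.00° (in denominator)
|T| = 1 · 1707.2 / 3.0134e+06 ≈ 0.00056654
Gain = 20 log₁₀(0.00056654) ≈ -64.94 dB
∠T = 89.16° − 165.23° = -76.07°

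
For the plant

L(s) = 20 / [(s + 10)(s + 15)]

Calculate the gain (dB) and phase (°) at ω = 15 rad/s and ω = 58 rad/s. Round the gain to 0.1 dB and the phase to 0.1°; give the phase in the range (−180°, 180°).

At s = jω = j15:
pole (s+10): 10 + j15 → |·| = √(10²+15²) = √325 ≈ 18.028, ∠ = arctan(15/10) ≈ 56.31°
pole (s+15): 15 + j15 → |·| = √(15²+15²) = √450 ≈ 21.213, ∠ = arctan(15/15) ≈ 45.00°
|L| = 20 / 382.43 ≈ 0.052297
Gain = 20 log₁₀(0.052297) ≈ -25.63 dB
∠L = 0.00° − 101.31° = -101.31°

At s = jω = j58:
pole (s+10): 10 + j58 → |·| = √(10²+58²) = √3464 ≈ 58.856, ∠ = arctan(58/10) ≈ 80.22°
pole (s+15): 15 + j58 → |·| = √(15²+58²) = √3589 ≈ 59.908, ∠ = arctan(58/15) ≈ 75.50°
|L| = 20 / 3525.9 ≈ 0.0056723
Gain = 20 log₁₀(0.0056723) ≈ -44.92 dB
∠L = 0.00° − 155.72° = -155.72°

ω = 15: -25.6 dB, -101.3°; ω = 58: -44.9 dB, -155.7°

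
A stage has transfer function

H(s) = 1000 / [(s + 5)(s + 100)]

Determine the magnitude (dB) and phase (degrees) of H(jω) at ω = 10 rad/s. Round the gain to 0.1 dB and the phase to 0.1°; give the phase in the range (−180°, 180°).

-1.0 dB, -69.1°

At s = jω = j10:
pole (s+5): 5 + j10 → |·| = √(5²+10²) = √125 ≈ 11.18, ∠ = arctan(10/5) ≈ 63.43°
pole (s+100): 100 + j10 → |·| = √(100²+10²) = √10100 ≈ 100.5, ∠ = arctan(10/100) ≈ 5.71°
|H| = 1000 / 1123.6 ≈ 0.89
Gain = 20 log₁₀(0.89) ≈ -1.01 dB
∠H = 0.00° − 69.14° = -69.14°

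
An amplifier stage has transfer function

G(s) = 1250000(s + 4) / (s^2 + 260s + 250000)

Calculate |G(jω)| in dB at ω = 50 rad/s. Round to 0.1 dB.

48.1 dB

At s = jω = j50:
zero (s+4): 4 + j50 → |·| = √(4²+50²) = √2516 ≈ 50.16, ∠ = arctan(50/4) ≈ 85.43°
quadratic: (j50)² + 260·j50 + 250000 = 247500 + j13000 → |·| ≈ 2.4784e+05, ∠ ≈ 3.01°
|G| = 1250000 · 50.16 / 2.4784e+05 ≈ 252.99
Gain = 20 log₁₀(252.99) ≈ 48.06 dB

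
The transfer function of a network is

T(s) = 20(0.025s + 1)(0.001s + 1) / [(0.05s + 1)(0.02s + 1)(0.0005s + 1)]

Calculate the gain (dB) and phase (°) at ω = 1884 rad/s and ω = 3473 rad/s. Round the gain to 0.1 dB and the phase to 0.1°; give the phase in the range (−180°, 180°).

At ω = 1884 rad/s:
zero (1 + j1884·0.025) = 1 + j47.1 → |·| ≈ 47.111, ∠ ≈ 88.78°
zero (1 + j1884·0.001) = 1 + j1.884 → |·| ≈ 2.1329, ∠ ≈ 62.04°
pole (1 + j1884·0.05) = 1 + j94.2 → |·| ≈ 94.205, ∠ ≈ 89.39°
pole (1 + j1884·0.02) = 1 + j37.68 → |·| ≈ 37.693, ∠ ≈ 88.48°
pole (1 + j1884·0.0005) = 1 + j0.942 → |·| ≈ 1.3738, ∠ ≈ 43.29°
|T| = 20 · 47.111 · 2.1329 / (94.205 · 37.693 · 1.3738) ≈ 0.41197
Gain = 20 log₁₀(0.41197) ≈ -7.70 dB
∠T = (88.78° + 62.04°) − (89.39° + 88.48° + 43.29°) = -70.34°

At ω = 3473 rad/s:
zero (1 + j3473·0.025) = 1 + j86.825 → |·| ≈ 86.831, ∠ ≈ 89.34°
zero (1 + j3473·0.001) = 1 + j3.473 → |·| ≈ 3.6141, ∠ ≈ 73.94°
pole (1 + j3473·0.05) = 1 + j173.65 → |·| ≈ 173.65, ∠ ≈ 89.67°
pole (1 + j3473·0.02) = 1 + j69.46 → |·| ≈ 69.467, ∠ ≈ 89.18°
pole (1 + j3473·0.0005) = 1 + j1.7365 → |·| ≈ 2.0039, ∠ ≈ 60.06°
|T| = 20 · 86.831 · 3.6141 / (173.65 · 69.467 · 2.0039) ≈ 0.25964
Gain = 20 log₁₀(0.25964) ≈ -11.71 dB
∠T = (89.34° + 73.94°) − (89.67° + 89.18° + 60.06°) = -75.63°

ω = 1884: -7.7 dB, -70.3°; ω = 3473: -11.7 dB, -75.6°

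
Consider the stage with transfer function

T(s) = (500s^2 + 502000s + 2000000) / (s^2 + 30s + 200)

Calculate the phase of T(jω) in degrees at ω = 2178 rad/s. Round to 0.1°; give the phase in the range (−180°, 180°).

Substitute s = j2178:
Numerator: 500(j2178)^2 + 502000(j2178) + 2000000 = -2369842000 + j1093356000
Denominator: (j2178)^2 + 30(j2178) + 200 = -4743484 + j65340
|N| = √(2369842000² + 1093356000²) ≈ 2.6099e+09, ∠N ≈ 155.23°
|D| = √(4743484² + 65340²) ≈ 4.7439e+06, ∠D ≈ 179.21°
∠T = 155.23° − 179.21° = -23.98°

-24.0°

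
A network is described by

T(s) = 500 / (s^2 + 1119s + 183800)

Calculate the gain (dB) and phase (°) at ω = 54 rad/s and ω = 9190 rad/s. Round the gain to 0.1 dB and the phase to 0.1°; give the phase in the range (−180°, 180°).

ω = 54: -51.6 dB, -18.5°; ω = 9190: -104.6 dB, -173.0°

Substitute s = j54:
Numerator: 500 = 500 + j0
Denominator: (j54)^2 + 1119(j54) + 183800 = 180884 + j60426
|N| = √(500² + 0²) ≈ 500, ∠N ≈ 0.00°
|D| = √(180884² + 60426²) ≈ 1.9071e+05, ∠D ≈ 18.47°
|T| = 500 / 1.9071e+05 ≈ 0.0026218
Gain = 20 log₁₀(0.0026218) ≈ -51.63 dB
∠T = 0.00° − 18.47° = -18.47°

Substitute s = j9190:
Numerator: 500 = 500 + j0
Denominator: (j9190)^2 + 1119(j9190) + 183800 = -84272300 + j10283610
|N| = √(500² + 0²) ≈ 500, ∠N ≈ 0.00°
|D| = √(84272300² + 10283610²) ≈ 8.4897e+07, ∠D ≈ 173.04°
|T| = 500 / 8.4897e+07 ≈ 5.8895e-06
Gain = 20 log₁₀(5.8895e-06) ≈ -104.60 dB
∠T = 0.00° − 173.04° = -173.04°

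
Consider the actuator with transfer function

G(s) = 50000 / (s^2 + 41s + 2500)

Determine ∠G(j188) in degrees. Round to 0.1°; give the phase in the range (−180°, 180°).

-166.8°

At s = jω = j188:
quadratic: (j188)² + 41·j188 + 2500 = -32844 + j7708 → |·| ≈ 33736, ∠ ≈ 166.79°
∠G = 0.00° − 166.79° = -166.79°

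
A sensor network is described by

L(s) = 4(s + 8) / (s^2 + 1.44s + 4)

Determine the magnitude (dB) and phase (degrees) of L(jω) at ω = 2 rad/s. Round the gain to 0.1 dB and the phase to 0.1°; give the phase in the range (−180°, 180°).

21.2 dB, -76.0°

At s = jω = j2:
zero (s+8): 8 + j2 → |·| = √(8²+2²) = √68 ≈ 8.2462, ∠ = arctan(2/8) ≈ 14.04°
quadratic: (j2)² + 1.44·j2 + 4 = 0 + j2.88 → |·| ≈ 2.88, ∠ ≈ 90.00°
|L| = 4 · 8.2462 / 2.88 ≈ 11.453
Gain = 20 log₁₀(11.453) ≈ 21.18 dB
∠L = 14.04° − 90.00° = -75.96°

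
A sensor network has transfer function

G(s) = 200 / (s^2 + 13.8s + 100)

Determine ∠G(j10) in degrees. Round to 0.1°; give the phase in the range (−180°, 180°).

At s = jω = j10:
quadratic: (j10)² + 13.8·j10 + 100 = 0 + j138 → |·| ≈ 138, ∠ ≈ 90.00°
∠G = 0.00° − 90.00° = -90.00°

-90.0°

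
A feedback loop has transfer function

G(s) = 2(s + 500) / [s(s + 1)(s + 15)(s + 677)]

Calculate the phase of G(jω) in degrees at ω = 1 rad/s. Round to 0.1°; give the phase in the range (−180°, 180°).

At s = jω = j1:
zero (s+500): 500 + j1 → |·| = √(500²+1²) = √250001 ≈ 500, ∠ = arctan(1/500) ≈ 0.11°
pole (s+1): 1 + j1 → |·| = √(1²+1²) = √2 ≈ 1.4142, ∠ = arctan(1/1) ≈ 45.00°
pole (s+15): 15 + j1 → |·| = √(15²+1²) = √226 ≈ 15.033, ∠ = arctan(1/15) ≈ 3.81°
pole (s+677): 677 + j1 → |·| = √(677²+1²) = √458330 ≈ 677, ∠ = arctan(1/677) ≈ 0.08°
pole at origin: |s| = 1, ∠ = 90.00° (in denominator)
∠G = 0.11° − 138.89° = -138.78°

-138.8°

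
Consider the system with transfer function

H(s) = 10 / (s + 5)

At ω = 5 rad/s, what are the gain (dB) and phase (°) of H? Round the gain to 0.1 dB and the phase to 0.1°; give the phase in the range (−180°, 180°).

At s = jω = j5:
pole (s+5): 5 + j5 → |·| = √(5²+5²) = √50 ≈ 7.0711, ∠ = arctan(5/5) ≈ 45.00°
|H| = 10 / 7.0711 ≈ 1.4142
Gain = 20 log₁₀(1.4142) ≈ 3.01 dB
∠H = 0.00° − 45.00° = -45.00°

3.0 dB, -45.0°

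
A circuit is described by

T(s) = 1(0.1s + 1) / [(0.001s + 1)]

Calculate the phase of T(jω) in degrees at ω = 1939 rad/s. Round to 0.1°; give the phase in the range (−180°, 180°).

At ω = 1939 rad/s:
zero (1 + j1939·0.1) = 1 + j193.9 → |·| ≈ 193.9, ∠ ≈ 89.70°
pole (1 + j1939·0.001) = 1 + j1.939 → |·| ≈ 2.1817, ∠ ≈ 62.72°
∠T = (89.70°) − (62.72°) = 26.98°

27.0°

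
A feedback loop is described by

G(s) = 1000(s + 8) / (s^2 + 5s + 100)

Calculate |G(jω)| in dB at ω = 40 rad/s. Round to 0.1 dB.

At s = jω = j40:
zero (s+8): 8 + j40 → |·| = √(8²+40²) = √1664 ≈ 40.792, ∠ = arctan(40/8) ≈ 78.69°
quadratic: (j40)² + 5·j40 + 100 = -1500 + j200 → |·| ≈ 1513.3, ∠ ≈ 172.41°
|G| = 1000 · 40.792 / 1513.3 ≈ 26.956
Gain = 20 log₁₀(26.956) ≈ 28.61 dB

28.6 dB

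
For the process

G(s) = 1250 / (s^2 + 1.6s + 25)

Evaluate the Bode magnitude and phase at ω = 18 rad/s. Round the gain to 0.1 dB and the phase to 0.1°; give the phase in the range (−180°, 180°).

12.4 dB, -174.5°

At s = jω = j18:
quadratic: (j18)² + 1.6·j18 + 25 = -299 + j28.8 → |·| ≈ 300.38, ∠ ≈ 174.50°
|G| = 1250 / 300.38 ≈ 4.1614
Gain = 20 log₁₀(4.1614) ≈ 12.38 dB
∠G = 0.00° − 174.50° = -174.50°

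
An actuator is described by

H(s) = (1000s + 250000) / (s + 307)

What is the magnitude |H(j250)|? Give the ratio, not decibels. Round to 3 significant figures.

Substitute s = j250:
Numerator: 1000(j250) + 250000 = 250000 + j250000
Denominator: (j250) + 307 = 307 + j250
|N| = √(250000² + 250000²) ≈ 3.5355e+05, ∠N ≈ 45.00°
|D| = √(307² + 250²) ≈ 395.92, ∠D ≈ 39.16°
|H| = 3.5355e+05 / 395.92 ≈ 892.98

893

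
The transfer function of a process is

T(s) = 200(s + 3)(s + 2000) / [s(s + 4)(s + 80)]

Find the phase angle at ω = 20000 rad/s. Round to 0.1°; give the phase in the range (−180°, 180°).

-95.5°

At s = jω = j20000:
zero (s+3): 3 + j20000 → |·| = √(3²+20000²) = √400000009 ≈ 20000, ∠ = arctan(20000/3) ≈ 89.99°
zero (s+2000): 2000 + j20000 → |·| = √(2000²+20000²) = √404000000 ≈ 20100, ∠ = arctan(20000/2000) ≈ 84.29°
pole (s+4): 4 + j20000 → |·| = √(4²+20000²) = √400000016 ≈ 20000, ∠ = arctan(20000/4) ≈ 89.99°
pole (s+80): 80 + j20000 → |·| = √(80²+20000²) = √400006400 ≈ 20000, ∠ = arctan(20000/80) ≈ 89.77°
pole at origin: |s| = 20000, ∠ = 90.00° (in denominator)
∠T = 174.28° − 269.76° = -95.48°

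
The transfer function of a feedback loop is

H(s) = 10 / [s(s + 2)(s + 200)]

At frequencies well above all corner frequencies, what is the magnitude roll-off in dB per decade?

-60 dB/decade

Each pole contributes −20 dB/decade at high frequency; each zero contributes +20 dB/decade.
Net: 0 zero(s) − 3 pole(s) → -60 dB/decade.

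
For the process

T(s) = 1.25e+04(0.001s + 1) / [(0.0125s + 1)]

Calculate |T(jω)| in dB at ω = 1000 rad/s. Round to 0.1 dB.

At ω = 1000 rad/s:
zero (1 + j1000·0.001) = 1 + j1 → |·| ≈ 1.4142, ∠ ≈ 45.00°
pole (1 + j1000·0.0125) = 1 + j12.5 → |·| ≈ 12.54, ∠ ≈ 85.43°
|T| = 1.25e+04 · 1.4142 / (12.54) ≈ 1409.7
Gain = 20 log₁₀(1409.7) ≈ 62.98 dB

63.0 dB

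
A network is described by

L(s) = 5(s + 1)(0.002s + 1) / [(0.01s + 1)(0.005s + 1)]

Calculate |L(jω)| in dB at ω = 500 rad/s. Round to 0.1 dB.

At ω = 500 rad/s:
zero (1 + j500·1) = 1 + j500 → |·| ≈ 500, ∠ ≈ 89.89°
zero (1 + j500·0.002) = 1 + j1 → |·| ≈ 1.4142, ∠ ≈ 45.00°
pole (1 + j500·0.01) = 1 + j5 → |·| ≈ 5.099, ∠ ≈ 78.69°
pole (1 + j500·0.005) = 1 + j2.5 → |·| ≈ 2.6926, ∠ ≈ 68.20°
|L| = 5 · 500 · 1.4142 / (5.099 · 2.6926) ≈ 257.51
Gain = 20 log₁₀(257.51) ≈ 48.22 dB

48.2 dB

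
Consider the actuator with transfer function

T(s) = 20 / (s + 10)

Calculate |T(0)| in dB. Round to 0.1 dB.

6.0 dB

T(0) = 20 / (10) = 2
20 log₁₀(2) ≈ 6.02 dB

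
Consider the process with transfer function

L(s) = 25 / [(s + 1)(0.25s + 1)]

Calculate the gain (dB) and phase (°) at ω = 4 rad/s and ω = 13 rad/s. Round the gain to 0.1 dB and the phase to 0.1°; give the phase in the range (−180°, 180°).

At ω = 4 rad/s:
pole (1 + j4·1) = 1 + j4 → |·| ≈ 4.1231, ∠ ≈ 75.96°
pole (1 + j4·0.25) = 1 + j1 → |·| ≈ 1.4142, ∠ ≈ 45.00°
|L| = 25 · 1 / (4.1231 · 1.4142) ≈ 4.2875
Gain = 20 log₁₀(4.2875) ≈ 12.64 dB
∠L = (0°) − (75.96° + 45.00°) = -120.96°

At ω = 13 rad/s:
pole (1 + j13·1) = 1 + j13 → |·| ≈ 13.038, ∠ ≈ 85.60°
pole (1 + j13·0.25) = 1 + j3.25 → |·| ≈ 3.4004, ∠ ≈ 72.90°
|L| = 25 · 1 / (13.038 · 3.4004) ≈ 0.5639
Gain = 20 log₁₀(0.5639) ≈ -4.98 dB
∠L = (0°) − (85.60° + 72.90°) = -158.50°

ω = 4: 12.6 dB, -121.0°; ω = 13: -5.0 dB, -158.5°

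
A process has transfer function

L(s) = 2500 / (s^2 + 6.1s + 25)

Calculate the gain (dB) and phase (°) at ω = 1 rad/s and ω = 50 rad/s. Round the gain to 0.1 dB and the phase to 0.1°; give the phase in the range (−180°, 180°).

At s = jω = j1:
quadratic: (j1)² + 6.1·j1 + 25 = 24 + j6.1 → |·| ≈ 24.763, ∠ ≈ 14.26°
|L| = 2500 / 24.763 ≈ 100.96
Gain = 20 log₁₀(100.96) ≈ 40.08 dB
∠L = 0.00° − 14.26° = -14.26°

At s = jω = j50:
quadratic: (j50)² + 6.1·j50 + 25 = -2475 + j305 → |·| ≈ 2493.7, ∠ ≈ 172.97°
|L| = 2500 / 2493.7 ≈ 1.0025
Gain = 20 log₁₀(1.0025) ≈ 0.02 dB
∠L = 0.00° − 172.97° = -172.97°

ω = 1: 40.1 dB, -14.3°; ω = 50: 0.0 dB, -173.0°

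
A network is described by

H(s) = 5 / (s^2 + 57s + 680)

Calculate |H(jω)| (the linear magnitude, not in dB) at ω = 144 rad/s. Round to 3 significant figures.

0.000231

Substitute s = j144:
Numerator: 5 = 5 + j0
Denominator: (j144)^2 + 57(j144) + 680 = -20056 + j8208
|N| = √(5² + 0²) ≈ 5, ∠N ≈ 0.00°
|D| = √(20056² + 8208²) ≈ 21671, ∠D ≈ 157.74°
|H| = 5 / 21671 ≈ 0.00023072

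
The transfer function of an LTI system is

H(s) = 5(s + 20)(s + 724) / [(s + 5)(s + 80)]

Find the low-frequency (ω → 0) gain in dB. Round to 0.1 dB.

45.2 dB

H(0) = 5·20·724 / (5·80) = 181
20 log₁₀(181) ≈ 45.15 dB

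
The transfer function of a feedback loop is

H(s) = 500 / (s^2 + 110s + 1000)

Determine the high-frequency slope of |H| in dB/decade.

-40 dB/decade

Each pole contributes −20 dB/decade at high frequency; each zero contributes +20 dB/decade.
Net: 0 zero(s) − 2 pole(s) → -40 dB/decade.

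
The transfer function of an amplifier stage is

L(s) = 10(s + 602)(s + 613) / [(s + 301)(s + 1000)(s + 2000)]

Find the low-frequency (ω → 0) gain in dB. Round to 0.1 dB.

L(0) = 10·602·613 / (301·1000·2000) = 0.00613
20 log₁₀(0.00613) ≈ -44.25 dB

-44.3 dB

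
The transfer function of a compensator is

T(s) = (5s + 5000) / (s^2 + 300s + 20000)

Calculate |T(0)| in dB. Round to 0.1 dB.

-12.0 dB

T(0) = 5000 / 20000 = 0.25
20 log₁₀(0.25) ≈ -12.04 dB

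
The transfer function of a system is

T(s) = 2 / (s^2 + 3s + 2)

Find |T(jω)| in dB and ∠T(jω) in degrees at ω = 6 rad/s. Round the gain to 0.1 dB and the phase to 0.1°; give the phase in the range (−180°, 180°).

Substitute s = j6:
Numerator: 2 = 2 + j0
Denominator: (j6)^2 + 3(j6) + 2 = -34 + j18
|N| = √(2² + 0²) ≈ 2, ∠N ≈ 0.00°
|D| = √(34² + 18²) ≈ 38.471, ∠D ≈ 152.10°
|T| = 2 / 38.471 ≈ 0.051987
Gain = 20 log₁₀(0.051987) ≈ -25.68 dB
∠T = 0.00° − 152.10° = -152.10°

-25.7 dB, -152.1°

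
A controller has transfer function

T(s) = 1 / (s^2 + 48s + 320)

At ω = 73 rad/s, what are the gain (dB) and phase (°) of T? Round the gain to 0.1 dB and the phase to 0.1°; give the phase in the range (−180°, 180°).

-75.7 dB, -145.0°

Substitute s = j73:
Numerator: 1 = 1 + j0
Denominator: (j73)^2 + 48(j73) + 320 = -5009 + j3504
|N| = √(1² + 0²) ≈ 1, ∠N ≈ 0.00°
|D| = √(5009² + 3504²) ≈ 6112.9, ∠D ≈ 145.03°
|T| = 1 / 6112.9 ≈ 0.00016359
Gain = 20 log₁₀(0.00016359) ≈ -75.72 dB
∠T = 0.00° − 145.03° = -145.03°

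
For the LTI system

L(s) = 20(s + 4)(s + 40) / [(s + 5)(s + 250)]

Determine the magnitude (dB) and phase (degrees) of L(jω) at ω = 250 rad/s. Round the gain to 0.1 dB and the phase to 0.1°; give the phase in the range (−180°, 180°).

At s = jω = j250:
zero (s+4): 4 + j250 → |·| = √(4²+250²) = √62516 ≈ 250.03, ∠ = arctan(250/4) ≈ 89.08°
zero (s+40): 40 + j250 → |·| = √(40²+250²) = √64100 ≈ 253.18, ∠ = arctan(250/40) ≈ 80.91°
pole (s+5): 5 + j250 → |·| = √(5²+250²) = √62525 ≈ 250.05, ∠ = arctan(250/5) ≈ 88.85°
pole (s+250): 250 + j250 → |·| = √(250²+250²) = √125000 ≈ 353.55, ∠ = arctan(250/250) ≈ 45.00°
|L| = 20 · 63303 / 88405 ≈ 14.321
Gain = 20 log₁₀(14.321) ≈ 23.12 dB
∠L = 169.99° − 133.85° = 36.14°

23.1 dB, 36.1°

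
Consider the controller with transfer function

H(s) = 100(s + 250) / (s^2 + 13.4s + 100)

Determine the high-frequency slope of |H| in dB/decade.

-20 dB/decade

Each pole contributes −20 dB/decade at high frequency; each zero contributes +20 dB/decade.
Net: 1 zero(s) − 2 pole(s) → -20 dB/decade.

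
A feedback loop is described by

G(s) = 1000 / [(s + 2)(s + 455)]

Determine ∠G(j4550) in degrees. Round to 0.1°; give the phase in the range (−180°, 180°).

At s = jω = j4550:
pole (s+2): 2 + j4550 → |·| = √(2²+4550²) = √20702504 ≈ 4550, ∠ = arctan(4550/2) ≈ 89.97°
pole (s+455): 455 + j4550 → |·| = √(455²+4550²) = √20909525 ≈ 4572.7, ∠ = arctan(4550/455) ≈ 84.29°
∠G = 0.00° − 174.26° = -174.26°

-174.3°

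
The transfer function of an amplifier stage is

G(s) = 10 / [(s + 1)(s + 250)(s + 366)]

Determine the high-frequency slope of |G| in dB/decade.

Each pole contributes −20 dB/decade at high frequency; each zero contributes +20 dB/decade.
Net: 0 zero(s) − 3 pole(s) → -60 dB/decade.

-60 dB/decade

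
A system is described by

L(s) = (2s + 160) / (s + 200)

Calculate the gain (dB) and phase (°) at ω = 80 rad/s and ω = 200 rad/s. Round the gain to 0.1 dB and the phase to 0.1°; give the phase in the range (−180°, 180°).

Substitute s = j80:
Numerator: 2(j80) + 160 = 160 + j160
Denominator: (j80) + 200 = 200 + j80
|N| = √(160² + 160²) ≈ 226.27, ∠N ≈ 45.00°
|D| = √(200² + 80²) ≈ 215.41, ∠D ≈ 21.80°
|L| = 226.27 / 215.41 ≈ 1.0504
Gain = 20 log₁₀(1.0504) ≈ 0.43 dB
∠L = 45.00° − 21.80° = 23.20°

Substitute s = j200:
Numerator: 2(j200) + 160 = 160 + j400
Denominator: (j200) + 200 = 200 + j200
|N| = √(160² + 400²) ≈ 430.81, ∠N ≈ 68.20°
|D| = √(200² + 200²) ≈ 282.84, ∠D ≈ 45.00°
|L| = 430.81 / 282.84 ≈ 1.5232
Gain = 20 log₁₀(1.5232) ≈ 3.66 dB
∠L = 68.20° − 45.00° = 23.20°

ω = 80: 0.4 dB, 23.2°; ω = 200: 3.7 dB, 23.2°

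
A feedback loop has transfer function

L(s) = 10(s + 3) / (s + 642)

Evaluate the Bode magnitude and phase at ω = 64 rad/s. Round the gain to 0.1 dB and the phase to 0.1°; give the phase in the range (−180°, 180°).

-0.1 dB, 81.6°

At s = jω = j64:
zero (s+3): 3 + j64 → |·| = √(3²+64²) = √4105 ≈ 64.07, ∠ = arctan(64/3) ≈ 87.32°
pole (s+642): 642 + j64 → |·| = √(642²+64²) = √416260 ≈ 645.18, ∠ = arctan(64/642) ≈ 5.69°
|L| = 10 · 64.07 / 645.18 ≈ 0.99306
Gain = 20 log₁₀(0.99306) ≈ -0.06 dB
∠L = 87.32° − 5.69° = 81.63°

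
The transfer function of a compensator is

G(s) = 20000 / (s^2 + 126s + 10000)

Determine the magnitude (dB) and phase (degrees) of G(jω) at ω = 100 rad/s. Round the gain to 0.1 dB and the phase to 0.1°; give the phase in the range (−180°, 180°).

4.0 dB, -90.0°

At s = jω = j100:
quadratic: (j100)² + 126·j100 + 10000 = 0 + j12600 → |·| ≈ 12600, ∠ ≈ 90.00°
|G| = 20000 / 12600 ≈ 1.5873
Gain = 20 log₁₀(1.5873) ≈ 4.01 dB
∠G = 0.00° − 90.00° = -90.00°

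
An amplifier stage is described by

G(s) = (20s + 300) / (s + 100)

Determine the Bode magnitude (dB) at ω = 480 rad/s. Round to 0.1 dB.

Substitute s = j480:
Numerator: 20(j480) + 300 = 300 + j9600
Denominator: (j480) + 100 = 100 + j480
|N| = √(300² + 9600²) ≈ 9604.7, ∠N ≈ 88.21°
|D| = √(100² + 480²) ≈ 490.31, ∠D ≈ 78.23°
|G| = 9604.7 / 490.31 ≈ 19.589
Gain = 20 log₁₀(19.589) ≈ 25.84 dB

25.8 dB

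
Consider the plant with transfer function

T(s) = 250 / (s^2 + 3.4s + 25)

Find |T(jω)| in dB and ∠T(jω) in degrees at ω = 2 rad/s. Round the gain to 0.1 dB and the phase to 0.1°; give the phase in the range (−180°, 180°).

21.1 dB, -17.9°

At s = jω = j2:
quadratic: (j2)² + 3.4·j2 + 25 = 21 + j6.8 → |·| ≈ 22.074, ∠ ≈ 17.94°
|T| = 250 / 22.074 ≈ 11.326
Gain = 20 log₁₀(11.326) ≈ 21.08 dB
∠T = 0.00° − 17.94° = -17.94°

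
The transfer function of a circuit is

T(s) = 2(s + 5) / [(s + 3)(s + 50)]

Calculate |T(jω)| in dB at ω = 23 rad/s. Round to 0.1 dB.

-28.7 dB

At s = jω = j23:
zero (s+5): 5 + j23 → |·| = √(5²+23²) = √554 ≈ 23.537, ∠ = arctan(23/5) ≈ 77.74°
pole (s+3): 3 + j23 → |·| = √(3²+23²) = √538 ≈ 23.195, ∠ = arctan(23/3) ≈ 82.57°
pole (s+50): 50 + j23 → |·| = √(50²+23²) = √3029 ≈ 55.036, ∠ = arctan(23/50) ≈ 24.70°
|T| = 2 · 23.537 / 1276.6 ≈ 0.036875
Gain = 20 log₁₀(0.036875) ≈ -28.67 dB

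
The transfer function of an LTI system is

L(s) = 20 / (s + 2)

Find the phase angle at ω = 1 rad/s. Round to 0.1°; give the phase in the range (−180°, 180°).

-26.6°

Substitute s = j1:
Numerator: 20 = 20 + j0
Denominator: (j1) + 2 = 2 + j1
|N| = √(20² + 0²) ≈ 20, ∠N ≈ 0.00°
|D| = √(2² + 1²) ≈ 2.2361, ∠D ≈ 26.57°
∠L = 0.00° − 26.57° = -26.57°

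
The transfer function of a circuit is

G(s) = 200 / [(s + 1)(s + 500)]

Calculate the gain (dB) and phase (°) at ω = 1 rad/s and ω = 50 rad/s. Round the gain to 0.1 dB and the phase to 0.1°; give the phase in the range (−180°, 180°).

ω = 1: -11.0 dB, -45.1°; ω = 50: -42.0 dB, -94.6°

At s = jω = j1:
pole (s+1): 1 + j1 → |·| = √(1²+1²) = √2 ≈ 1.4142, ∠ = arctan(1/1) ≈ 45.00°
pole (s+500): 500 + j1 → |·| = √(500²+1²) = √250001 ≈ 500, ∠ = arctan(1/500) ≈ 0.11°
|G| = 200 / 707.1 ≈ 0.28285
Gain = 20 log₁₀(0.28285) ≈ -10.97 dB
∠G = 0.00° − 45.11° = -45.11°

At s = jω = j50:
pole (s+1): 1 + j50 → |·| = √(1²+50²) = √2501 ≈ 50.01, ∠ = arctan(50/1) ≈ 88.85°
pole (s+500): 500 + j50 → |·| = √(500²+50²) = √252500 ≈ 502.49, ∠ = arctan(50/500) ≈ 5.71°
|G| = 200 / 25130 ≈ 0.0079586
Gain = 20 log₁₀(0.0079586) ≈ -41.98 dB
∠G = 0.00° − 94.56° = -94.56°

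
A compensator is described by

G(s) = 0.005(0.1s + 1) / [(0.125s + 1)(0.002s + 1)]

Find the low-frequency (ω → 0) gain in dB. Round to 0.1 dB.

G(0) = 0.005 · 1 / 1 = 0.005
20 log₁₀(0.005) ≈ -46.02 dB

-46.0 dB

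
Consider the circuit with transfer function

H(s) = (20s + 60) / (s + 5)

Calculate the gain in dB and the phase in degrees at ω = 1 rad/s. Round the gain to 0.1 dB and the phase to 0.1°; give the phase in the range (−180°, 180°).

21.9 dB, 7.1°

Substitute s = j1:
Numerator: 20(j1) + 60 = 60 + j20
Denominator: (j1) + 5 = 5 + j1
|N| = √(60² + 20²) ≈ 63.246, ∠N ≈ 18.43°
|D| = √(5² + 1²) ≈ 5.099, ∠D ≈ 11.31°
|H| = 63.246 / 5.099 ≈ 12.404
Gain = 20 log₁₀(12.404) ≈ 21.87 dB
∠H = 18.43° − 11.31° = 7.12°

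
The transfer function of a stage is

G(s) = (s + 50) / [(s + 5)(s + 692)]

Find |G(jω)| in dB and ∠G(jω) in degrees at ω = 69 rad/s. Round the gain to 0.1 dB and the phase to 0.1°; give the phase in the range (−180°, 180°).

At s = jω = j69:
zero (s+50): 50 + j69 → |·| = √(50²+69²) = √7261 ≈ 85.212, ∠ = arctan(69/50) ≈ 54.07°
pole (s+5): 5 + j69 → |·| = √(5²+69²) = √4786 ≈ 69.181, ∠ = arctan(69/5) ≈ 85.86°
pole (s+692): 692 + j69 → |·| = √(692²+69²) = √483625 ≈ 695.43, ∠ = arctan(69/692) ≈ 5.69°
|G| = 1 · 85.212 / 48111 ≈ 0.0017712
Gain = 20 log₁₀(0.0017712) ≈ -55.03 dB
∠G = 54.07° − 91.55° = -37.48°

-55.0 dB, -37.5°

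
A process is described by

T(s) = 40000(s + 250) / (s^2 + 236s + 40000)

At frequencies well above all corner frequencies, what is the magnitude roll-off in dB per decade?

-20 dB/decade

Each pole contributes −20 dB/decade at high frequency; each zero contributes +20 dB/decade.
Net: 1 zero(s) − 2 pole(s) → -20 dB/decade.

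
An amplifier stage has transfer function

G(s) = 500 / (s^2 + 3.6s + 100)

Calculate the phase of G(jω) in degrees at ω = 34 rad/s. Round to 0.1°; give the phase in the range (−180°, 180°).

At s = jω = j34:
quadratic: (j34)² + 3.6·j34 + 100 = -1056 + j122.4 → |·| ≈ 1063.1, ∠ ≈ 173.39°
∠G = 0.00° − 173.39° = -173.39°

-173.4°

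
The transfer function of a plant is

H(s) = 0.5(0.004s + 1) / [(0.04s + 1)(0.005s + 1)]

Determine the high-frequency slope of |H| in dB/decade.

Each pole contributes −20 dB/decade at high frequency; each zero contributes +20 dB/decade.
Net: 1 zero(s) − 2 pole(s) → -20 dB/decade.

-20 dB/decade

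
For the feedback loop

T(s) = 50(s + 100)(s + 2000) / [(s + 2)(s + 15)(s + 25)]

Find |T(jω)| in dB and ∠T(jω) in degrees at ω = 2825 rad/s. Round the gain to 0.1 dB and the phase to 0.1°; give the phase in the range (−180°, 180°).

-33.3 dB, -126.5°

At s = jω = j2825:
zero (s+100): 100 + j2825 → |·| = √(100²+2825²) = √7990625 ≈ 2826.8, ∠ = arctan(2825/100) ≈ 87.97°
zero (s+2000): 2000 + j2825 → |·| = √(2000²+2825²) = √11980625 ≈ 3461.3, ∠ = arctan(2825/2000) ≈ 54.70°
pole (s+2): 2 + j2825 → |·| = √(2²+2825²) = √7980629 ≈ 2825, ∠ = arctan(2825/2) ≈ 89.96°
pole (s+15): 15 + j2825 → |·| = √(15²+2825²) = √7980850 ≈ 2825, ∠ = arctan(2825/15) ≈ 89.70°
pole (s+25): 25 + j2825 → |·| = √(25²+2825²) = √7981250 ≈ 2825.1, ∠ = arctan(2825/25) ≈ 89.49°
|T| = 50 · 9.7844e+06 / 2.2546e+10 ≈ 0.021699
Gain = 20 log₁₀(0.021699) ≈ -33.27 dB
∠T = 142.67° − 269.15° = -126.48°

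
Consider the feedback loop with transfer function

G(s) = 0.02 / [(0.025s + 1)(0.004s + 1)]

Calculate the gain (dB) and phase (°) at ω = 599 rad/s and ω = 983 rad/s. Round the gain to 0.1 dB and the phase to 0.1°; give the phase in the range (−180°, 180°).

ω = 599: -65.8 dB, -153.5°; ω = 983: -74.0 dB, -163.4°

At ω = 599 rad/s:
pole (1 + j599·0.025) = 1 + j14.975 → |·| ≈ 15.008, ∠ ≈ 86.18°
pole (1 + j599·0.004) = 1 + j2.396 → |·| ≈ 2.5963, ∠ ≈ 67.35°
|G| = 0.02 · 1 / (15.008 · 2.5963) ≈ 0.00051328
Gain = 20 log₁₀(0.00051328) ≈ -65.79 dB
∠G = (0°) − (86.18° + 67.35°) = -153.53°

At ω = 983 rad/s:
pole (1 + j983·0.025) = 1 + j24.575 → |·| ≈ 24.595, ∠ ≈ 87.67°
pole (1 + j983·0.004) = 1 + j3.932 → |·| ≈ 4.0572, ∠ ≈ 75.73°
|G| = 0.02 · 1 / (24.595 · 4.0572) ≈ 0.00020043
Gain = 20 log₁₀(0.00020043) ≈ -73.96 dB
∠G = (0°) − (87.67° + 75.73°) = -163.40°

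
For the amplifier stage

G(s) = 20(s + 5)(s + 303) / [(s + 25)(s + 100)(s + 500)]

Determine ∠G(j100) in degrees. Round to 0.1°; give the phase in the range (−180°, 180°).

At s = jω = j100:
zero (s+5): 5 + j100 → |·| = √(5²+100²) = √10025 ≈ 100.12, ∠ = arctan(100/5) ≈ 87.14°
zero (s+303): 303 + j100 → |·| = √(303²+100²) = √101809 ≈ 319.08, ∠ = arctan(100/303) ≈ 18.26°
pole (s+25): 25 + j100 → |·| = √(25²+100²) = √10625 ≈ 103.08, ∠ = arctan(100/25) ≈ 75.96°
pole (s+100): 100 + j100 → |·| = √(100²+100²) = √20000 ≈ 141.42, ∠ = arctan(100/100) ≈ 45.00°
pole (s+500): 500 + j100 → |·| = √(500²+100²) = √260000 ≈ 509.9, ∠ = arctan(100/500) ≈ 11.31°
∠G = 105.40° − 132.27° = -26.87°

-26.9°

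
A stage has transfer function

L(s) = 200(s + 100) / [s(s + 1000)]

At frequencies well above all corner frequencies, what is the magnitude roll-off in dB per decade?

-20 dB/decade

Each pole contributes −20 dB/decade at high frequency; each zero contributes +20 dB/decade.
Net: 1 zero(s) − 2 pole(s) → -20 dB/decade.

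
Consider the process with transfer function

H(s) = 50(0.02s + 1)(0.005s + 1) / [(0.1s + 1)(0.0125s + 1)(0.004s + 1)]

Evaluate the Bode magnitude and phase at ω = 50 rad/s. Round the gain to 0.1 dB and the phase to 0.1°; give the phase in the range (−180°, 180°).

21.5 dB, -63.0°

At ω = 50 rad/s:
zero (1 + j50·0.02) = 1 + j1 → |·| ≈ 1.4142, ∠ ≈ 45.00°
zero (1 + j50·0.005) = 1 + j0.25 → |·| ≈ 1.0308, ∠ ≈ 14.04°
pole (1 + j50·0.1) = 1 + j5 → |·| ≈ 5.099, ∠ ≈ 78.69°
pole (1 + j50·0.0125) = 1 + j0.625 → |·| ≈ 1.1792, ∠ ≈ 32.01°
pole (1 + j50·0.004) = 1 + j0.2 → |·| ≈ 1.0198, ∠ ≈ 11.31°
|H| = 50 · 1.4142 · 1.0308 / (5.099 · 1.1792 · 1.0198) ≈ 11.887
Gain = 20 log₁₀(11.887) ≈ 21.50 dB
∠H = (45.00° + 14.04°) − (78.69° + 32.01° + 11.31°) = -62.97°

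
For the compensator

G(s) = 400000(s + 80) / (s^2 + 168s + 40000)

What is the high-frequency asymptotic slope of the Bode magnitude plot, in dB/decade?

Each pole contributes −20 dB/decade at high frequency; each zero contributes +20 dB/decade.
Net: 1 zero(s) − 2 pole(s) → -20 dB/decade.

-20 dB/decade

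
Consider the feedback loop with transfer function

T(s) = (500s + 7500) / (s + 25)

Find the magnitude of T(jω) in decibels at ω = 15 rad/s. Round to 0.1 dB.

51.2 dB

Substitute s = j15:
Numerator: 500(j15) + 7500 = 7500 + j7500
Denominator: (j15) + 25 = 25 + j15
|N| = √(7500² + 7500²) ≈ 10607, ∠N ≈ 45.00°
|D| = √(25² + 15²) ≈ 29.155, ∠D ≈ 30.96°
|T| = 10607 / 29.155 ≈ 363.81
Gain = 20 log₁₀(363.81) ≈ 51.22 dB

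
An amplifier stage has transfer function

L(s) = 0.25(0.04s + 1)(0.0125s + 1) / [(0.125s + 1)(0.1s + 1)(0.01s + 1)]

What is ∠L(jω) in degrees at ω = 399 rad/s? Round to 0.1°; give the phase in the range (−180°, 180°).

At ω = 399 rad/s:
zero (1 + j399·0.04) = 1 + j15.96 → |·| ≈ 15.991, ∠ ≈ 86.41°
zero (1 + j399·0.0125) = 1 + j4.9875 → |·| ≈ 5.0868, ∠ ≈ 78.66°
pole (1 + j399·0.125) = 1 + j49.875 → |·| ≈ 49.885, ∠ ≈ 88.85°
pole (1 + j399·0.1) = 1 + j39.9 → |·| ≈ 39.913, ∠ ≈ 88.56°
pole (1 + j399·0.01) = 1 + j3.99 → |·| ≈ 4.1134, ∠ ≈ 75.93°
∠L = (86.41° + 78.66°) − (88.85° + 88.56° + 75.93°) = -88.27°

-88.3°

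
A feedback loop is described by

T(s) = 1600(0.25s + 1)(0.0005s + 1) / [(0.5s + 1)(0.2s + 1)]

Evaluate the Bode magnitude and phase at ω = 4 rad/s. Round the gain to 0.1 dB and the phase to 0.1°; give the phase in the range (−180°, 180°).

58.0 dB, -57.0°

At ω = 4 rad/s:
zero (1 + j4·0.25) = 1 + j1 → |·| ≈ 1.4142, ∠ ≈ 45.00°
zero (1 + j4·0.0005) = 1 + j0.002 → |·| ≈ 1, ∠ ≈ 0.11°
pole (1 + j4·0.5) = 1 + j2 → |·| ≈ 2.2361, ∠ ≈ 63.43°
pole (1 + j4·0.2) = 1 + j0.8 → |·| ≈ 1.2806, ∠ ≈ 38.66°
|T| = 1600 · 1.4142 · 1 / (2.2361 · 1.2806) ≈ 790.18
Gain = 20 log₁₀(790.18) ≈ 57.95 dB
∠T = (45.00° + 0.11°) − (63.43° + 38.66°) = -56.98°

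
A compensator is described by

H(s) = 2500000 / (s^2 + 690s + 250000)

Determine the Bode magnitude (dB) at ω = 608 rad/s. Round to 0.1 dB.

15.2 dB

At s = jω = j608:
quadratic: (j608)² + 690·j608 + 250000 = -119664 + j419520 → |·| ≈ 4.3625e+05, ∠ ≈ 105.92°
|H| = 2500000 / 4.3625e+05 ≈ 5.7307
Gain = 20 log₁₀(5.7307) ≈ 15.16 dB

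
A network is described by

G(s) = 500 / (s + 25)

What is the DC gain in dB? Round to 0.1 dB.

G(0) = 500 / 25 = 20
20 log₁₀(20) ≈ 26.02 dB

26.0 dB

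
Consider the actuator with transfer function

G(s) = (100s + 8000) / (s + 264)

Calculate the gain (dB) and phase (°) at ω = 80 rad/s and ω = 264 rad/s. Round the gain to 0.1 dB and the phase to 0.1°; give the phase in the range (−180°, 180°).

Substitute s = j80:
Numerator: 100(j80) + 8000 = 8000 + j8000
Denominator: (j80) + 264 = 264 + j80
|N| = √(8000² + 8000²) ≈ 11314, ∠N ≈ 45.00°
|D| = √(264² + 80²) ≈ 275.86, ∠D ≈ 16.86°
|G| = 11314 / 275.86 ≈ 41.014
Gain = 20 log₁₀(41.014) ≈ 32.26 dB
∠G = 45.00° − 16.86° = 28.14°

Substitute s = j264:
Numerator: 100(j264) + 8000 = 8000 + j26400
Denominator: (j264) + 264 = 264 + j264
|N| = √(8000² + 26400²) ≈ 27586, ∠N ≈ 73.14°
|D| = √(264² + 264²) ≈ 373.35, ∠D ≈ 45.00°
|G| = 27586 / 373.35 ≈ 73.888
Gain = 20 log₁₀(73.888) ≈ 37.37 dB
∠G = 73.14° − 45.00° = 28.14°

ω = 80: 32.3 dB, 28.1°; ω = 264: 37.4 dB, 28.1°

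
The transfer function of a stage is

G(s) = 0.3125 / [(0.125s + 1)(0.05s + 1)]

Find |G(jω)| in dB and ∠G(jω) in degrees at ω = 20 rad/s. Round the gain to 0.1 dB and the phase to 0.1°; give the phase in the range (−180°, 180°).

At ω = 20 rad/s:
pole (1 + j20·0.125) = 1 + j2.5 → |·| ≈ 2.6926, ∠ ≈ 68.20°
pole (1 + j20·0.05) = 1 + j1 → |·| ≈ 1.4142, ∠ ≈ 45.00°
|G| = 0.3125 · 1 / (2.6926 · 1.4142) ≈ 0.082067
Gain = 20 log₁₀(0.082067) ≈ -21.72 dB
∠G = (0°) − (68.20° + 45.00°) = -113.20°

-21.7 dB, -113.2°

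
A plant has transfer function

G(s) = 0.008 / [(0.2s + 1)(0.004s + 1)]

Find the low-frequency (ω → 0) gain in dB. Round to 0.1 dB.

G(0) = 0.008 · 1 / 1 = 0.008
20 log₁₀(0.008) ≈ -41.94 dB

-41.9 dB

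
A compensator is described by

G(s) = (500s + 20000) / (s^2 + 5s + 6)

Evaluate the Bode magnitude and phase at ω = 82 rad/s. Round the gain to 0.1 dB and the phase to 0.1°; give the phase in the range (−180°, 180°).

16.6 dB, -112.5°

Substitute s = j82:
Numerator: 500(j82) + 20000 = 20000 + j41000
Denominator: (j82)^2 + 5(j82) + 6 = -6718 + j410
|N| = √(20000² + 41000²) ≈ 45618, ∠N ≈ 64.00°
|D| = √(6718² + 410²) ≈ 6730.5, ∠D ≈ 176.51°
|G| = 45618 / 6730.5 ≈ 6.7778
Gain = 20 log₁₀(6.7778) ≈ 16.62 dB
∠G = 64.00° − 176.51° = -112.51°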